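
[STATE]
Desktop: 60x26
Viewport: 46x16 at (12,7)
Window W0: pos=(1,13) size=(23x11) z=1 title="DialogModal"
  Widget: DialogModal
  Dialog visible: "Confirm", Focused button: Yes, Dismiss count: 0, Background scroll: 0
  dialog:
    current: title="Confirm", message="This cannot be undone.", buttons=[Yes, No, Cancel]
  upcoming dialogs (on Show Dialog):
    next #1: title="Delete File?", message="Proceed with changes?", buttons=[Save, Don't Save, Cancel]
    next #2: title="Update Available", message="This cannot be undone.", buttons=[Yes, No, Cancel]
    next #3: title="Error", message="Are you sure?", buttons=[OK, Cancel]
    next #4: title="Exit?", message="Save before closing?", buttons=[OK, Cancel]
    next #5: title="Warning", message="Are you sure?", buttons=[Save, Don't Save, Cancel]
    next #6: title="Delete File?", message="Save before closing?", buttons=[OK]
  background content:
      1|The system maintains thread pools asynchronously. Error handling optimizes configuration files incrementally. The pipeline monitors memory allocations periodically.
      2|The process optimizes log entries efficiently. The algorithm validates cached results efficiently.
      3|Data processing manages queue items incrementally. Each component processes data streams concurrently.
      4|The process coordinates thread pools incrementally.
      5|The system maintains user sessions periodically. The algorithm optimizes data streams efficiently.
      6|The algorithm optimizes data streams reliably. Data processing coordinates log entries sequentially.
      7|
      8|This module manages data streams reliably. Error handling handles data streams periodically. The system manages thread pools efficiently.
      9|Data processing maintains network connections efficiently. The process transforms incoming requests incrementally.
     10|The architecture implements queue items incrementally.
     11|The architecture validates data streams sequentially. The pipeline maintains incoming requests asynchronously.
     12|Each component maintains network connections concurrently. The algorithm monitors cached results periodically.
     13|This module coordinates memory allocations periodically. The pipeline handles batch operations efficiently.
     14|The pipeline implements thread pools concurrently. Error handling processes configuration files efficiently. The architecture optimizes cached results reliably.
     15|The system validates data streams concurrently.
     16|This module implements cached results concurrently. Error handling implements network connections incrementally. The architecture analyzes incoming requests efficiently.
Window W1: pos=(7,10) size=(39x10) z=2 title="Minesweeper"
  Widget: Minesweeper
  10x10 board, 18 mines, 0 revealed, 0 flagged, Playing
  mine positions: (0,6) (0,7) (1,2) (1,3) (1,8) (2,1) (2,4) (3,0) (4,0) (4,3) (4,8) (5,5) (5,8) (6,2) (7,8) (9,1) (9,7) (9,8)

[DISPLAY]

                                              
                                              
                                              
━━━━━━━━━━━━━━━━━━━━━━━━━━━━━━━━━┓            
esweeper                         ┃            
─────────────────────────────────┨            
■■■■■■                           ┃            
■■■■■■                           ┃            
■■■■■■                           ┃            
■■■■■■                           ┃            
■■■■■■                           ┃            
■■■■■■                           ┃            
━━━━━━━━━━━━━━━━━━━━━━━━━━━━━━━━━┛            
No   Can│s ┃                                  
────────┘iz┃                                  
           ┃                                  


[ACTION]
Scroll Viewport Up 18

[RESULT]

                                              
                                              
                                              
                                              
                                              
                                              
                                              
                                              
                                              
                                              
━━━━━━━━━━━━━━━━━━━━━━━━━━━━━━━━━┓            
esweeper                         ┃            
─────────────────────────────────┨            
■■■■■■                           ┃            
■■■■■■                           ┃            
■■■■■■                           ┃            


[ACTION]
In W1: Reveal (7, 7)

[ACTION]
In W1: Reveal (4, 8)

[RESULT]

                                              
                                              
                                              
                                              
                                              
                                              
                                              
                                              
                                              
                                              
━━━━━━━━━━━━━━━━━━━━━━━━━━━━━━━━━┓            
esweeper                         ┃            
─────────────────────────────────┨            
■■✹✹■■                           ┃            
■■■■✹■                           ┃            
✹■■■■■                           ┃            


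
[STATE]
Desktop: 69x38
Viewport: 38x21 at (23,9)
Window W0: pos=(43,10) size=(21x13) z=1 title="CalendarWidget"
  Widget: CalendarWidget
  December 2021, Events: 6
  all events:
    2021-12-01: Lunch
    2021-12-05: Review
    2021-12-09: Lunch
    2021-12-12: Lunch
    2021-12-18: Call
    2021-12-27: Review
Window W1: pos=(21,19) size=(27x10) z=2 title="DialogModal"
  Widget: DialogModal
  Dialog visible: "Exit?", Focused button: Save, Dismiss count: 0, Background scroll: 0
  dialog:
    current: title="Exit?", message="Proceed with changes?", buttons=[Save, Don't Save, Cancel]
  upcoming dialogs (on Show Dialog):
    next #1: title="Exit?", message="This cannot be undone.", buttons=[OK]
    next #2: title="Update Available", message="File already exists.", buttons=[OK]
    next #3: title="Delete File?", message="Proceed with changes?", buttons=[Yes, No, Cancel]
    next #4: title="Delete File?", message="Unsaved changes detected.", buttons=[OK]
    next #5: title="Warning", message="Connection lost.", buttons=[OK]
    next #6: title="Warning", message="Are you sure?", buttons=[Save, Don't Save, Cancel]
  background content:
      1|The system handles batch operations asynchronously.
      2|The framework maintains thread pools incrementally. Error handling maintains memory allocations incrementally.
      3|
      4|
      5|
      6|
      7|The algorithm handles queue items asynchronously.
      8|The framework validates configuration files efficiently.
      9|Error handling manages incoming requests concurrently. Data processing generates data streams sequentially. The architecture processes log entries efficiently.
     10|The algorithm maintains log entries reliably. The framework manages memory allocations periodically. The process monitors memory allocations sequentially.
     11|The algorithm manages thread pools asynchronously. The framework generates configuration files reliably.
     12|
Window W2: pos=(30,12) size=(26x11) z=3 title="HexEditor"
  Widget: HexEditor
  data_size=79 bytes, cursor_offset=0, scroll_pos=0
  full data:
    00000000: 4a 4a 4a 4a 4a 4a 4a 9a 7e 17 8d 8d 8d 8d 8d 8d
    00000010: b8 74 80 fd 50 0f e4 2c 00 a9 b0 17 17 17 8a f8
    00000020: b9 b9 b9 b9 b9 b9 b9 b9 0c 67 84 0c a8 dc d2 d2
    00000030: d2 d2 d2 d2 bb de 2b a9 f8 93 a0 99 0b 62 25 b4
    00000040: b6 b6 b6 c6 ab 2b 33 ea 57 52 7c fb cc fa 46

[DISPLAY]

                                      
                    ┏━━━━━━━━━━━━━━━━━
                    ┃ CalendarWidget  
       ┏━━━━━━━━━━━━━━━━━━━━━━━━┓─────
       ┃ HexEditor              ┃2021 
       ┠────────────────────────┨Fr Sa
       ┃00000000  4A 4a 4a 4a 4a┃  3  
       ┃00000010  b8 74 80 fd 50┃ 10 1
       ┃00000020  b9 b9 b9 b9 b9┃17 18
       ┃00000030  d2 d2 d2 d2 bb┃24 25
━━━━━━━┃00000040  b6 b6 b6 c6 ab┃ 31  
DialogM┃                        ┃     
───────┃                        ┃     
h┌─────┗━━━━━━━━━━━━━━━━━━━━━━━━┛━━━━━
h│       Exit?       │ t┃             
 │Proceed with change│  ┃             
 │[Save]  Don't Save │  ┃             
 └───────────────────┘  ┃             
                        ┃             
━━━━━━━━━━━━━━━━━━━━━━━━┛             
                                      


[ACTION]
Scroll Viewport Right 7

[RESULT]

                                      
             ┏━━━━━━━━━━━━━━━━━━━┓    
             ┃ CalendarWidget    ┃    
┏━━━━━━━━━━━━━━━━━━━━━━━━┓───────┨    
┃ HexEditor              ┃2021   ┃    
┠────────────────────────┨Fr Sa S┃    
┃00000000  4A 4a 4a 4a 4a┃  3  4 ┃    
┃00000010  b8 74 80 fd 50┃ 10 11 ┃    
┃00000020  b9 b9 b9 b9 b9┃17 18* ┃    
┃00000030  d2 d2 d2 d2 bb┃24 25 2┃    
┃00000040  b6 b6 b6 c6 ab┃ 31    ┃    
┃                        ┃       ┃    
┃                        ┃       ┃    
┗━━━━━━━━━━━━━━━━━━━━━━━━┛━━━━━━━┛    
  Exit?       │ t┃                    
ed with change│  ┃                    
]  Don't Save │  ┃                    
──────────────┘  ┃                    
                 ┃                    
━━━━━━━━━━━━━━━━━┛                    
                                      


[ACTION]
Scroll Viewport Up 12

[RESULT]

                                      
                                      
                                      
                                      
                                      
                                      
                                      
                                      
                                      
                                      
             ┏━━━━━━━━━━━━━━━━━━━┓    
             ┃ CalendarWidget    ┃    
┏━━━━━━━━━━━━━━━━━━━━━━━━┓───────┨    
┃ HexEditor              ┃2021   ┃    
┠────────────────────────┨Fr Sa S┃    
┃00000000  4A 4a 4a 4a 4a┃  3  4 ┃    
┃00000010  b8 74 80 fd 50┃ 10 11 ┃    
┃00000020  b9 b9 b9 b9 b9┃17 18* ┃    
┃00000030  d2 d2 d2 d2 bb┃24 25 2┃    
┃00000040  b6 b6 b6 c6 ab┃ 31    ┃    
┃                        ┃       ┃    


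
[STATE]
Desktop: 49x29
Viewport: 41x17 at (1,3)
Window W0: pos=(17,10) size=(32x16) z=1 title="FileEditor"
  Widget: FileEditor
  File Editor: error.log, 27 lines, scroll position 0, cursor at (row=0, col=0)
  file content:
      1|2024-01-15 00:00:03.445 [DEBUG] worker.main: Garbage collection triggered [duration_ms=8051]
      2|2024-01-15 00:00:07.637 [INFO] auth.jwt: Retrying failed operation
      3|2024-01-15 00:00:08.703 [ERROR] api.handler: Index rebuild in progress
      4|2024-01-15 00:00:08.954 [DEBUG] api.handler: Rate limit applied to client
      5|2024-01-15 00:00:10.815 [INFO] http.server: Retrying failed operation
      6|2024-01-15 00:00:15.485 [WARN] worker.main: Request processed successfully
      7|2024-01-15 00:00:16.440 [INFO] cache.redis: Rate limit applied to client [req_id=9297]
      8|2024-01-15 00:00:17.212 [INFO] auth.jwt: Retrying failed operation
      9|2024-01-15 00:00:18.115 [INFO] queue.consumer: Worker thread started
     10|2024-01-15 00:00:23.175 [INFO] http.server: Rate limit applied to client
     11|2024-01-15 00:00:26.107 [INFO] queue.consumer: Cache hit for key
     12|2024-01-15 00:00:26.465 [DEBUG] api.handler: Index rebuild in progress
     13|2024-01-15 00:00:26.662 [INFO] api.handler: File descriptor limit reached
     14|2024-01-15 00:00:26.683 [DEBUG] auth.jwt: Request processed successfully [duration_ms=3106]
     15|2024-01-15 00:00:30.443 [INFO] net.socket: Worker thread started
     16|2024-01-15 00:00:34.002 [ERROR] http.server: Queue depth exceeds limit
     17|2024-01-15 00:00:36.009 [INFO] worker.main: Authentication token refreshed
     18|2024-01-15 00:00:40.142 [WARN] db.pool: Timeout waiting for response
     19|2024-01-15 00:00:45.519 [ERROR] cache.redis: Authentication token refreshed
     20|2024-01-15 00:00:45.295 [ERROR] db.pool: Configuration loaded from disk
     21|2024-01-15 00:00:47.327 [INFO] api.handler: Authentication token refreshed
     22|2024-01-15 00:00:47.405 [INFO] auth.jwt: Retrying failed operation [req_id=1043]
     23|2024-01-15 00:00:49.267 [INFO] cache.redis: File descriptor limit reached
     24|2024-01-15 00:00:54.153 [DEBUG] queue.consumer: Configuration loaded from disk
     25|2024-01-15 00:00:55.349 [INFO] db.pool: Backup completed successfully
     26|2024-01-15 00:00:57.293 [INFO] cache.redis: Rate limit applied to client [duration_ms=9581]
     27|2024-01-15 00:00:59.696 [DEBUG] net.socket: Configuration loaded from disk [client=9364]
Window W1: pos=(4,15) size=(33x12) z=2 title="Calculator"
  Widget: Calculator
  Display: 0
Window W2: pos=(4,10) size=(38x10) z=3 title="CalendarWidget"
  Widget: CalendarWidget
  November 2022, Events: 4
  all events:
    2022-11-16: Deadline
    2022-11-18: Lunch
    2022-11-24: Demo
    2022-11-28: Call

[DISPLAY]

                                         
                                         
                                         
                                         
                                         
                                         
                                         
   ┏━━━━━━━━━━━━━━━━━━━━━━━━━━━━━━━━━━━━┓
   ┃ CalendarWidget                     ┃
   ┠────────────────────────────────────┨
   ┃           November 2022            ┃
   ┃Mo Tu We Th Fr Sa Su                ┃
   ┃    1  2  3  4  5  6                ┃
   ┃ 7  8  9 10 11 12 13                ┃
   ┃14 15 16* 17 18* 19 20              ┃
   ┃21 22 23 24* 25 26 27               ┃
   ┗━━━━━━━━━━━━━━━━━━━━━━━━━━━━━━━━━━━━┛


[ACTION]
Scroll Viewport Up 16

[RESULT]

                                         
                                         
                                         
                                         
                                         
                                         
                                         
                                         
                                         
                                         
   ┏━━━━━━━━━━━━━━━━━━━━━━━━━━━━━━━━━━━━┓
   ┃ CalendarWidget                     ┃
   ┠────────────────────────────────────┨
   ┃           November 2022            ┃
   ┃Mo Tu We Th Fr Sa Su                ┃
   ┃    1  2  3  4  5  6                ┃
   ┃ 7  8  9 10 11 12 13                ┃


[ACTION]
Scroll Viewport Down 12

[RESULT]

   ┠────────────────────────────────────┨
   ┃           November 2022            ┃
   ┃Mo Tu We Th Fr Sa Su                ┃
   ┃    1  2  3  4  5  6                ┃
   ┃ 7  8  9 10 11 12 13                ┃
   ┃14 15 16* 17 18* 19 20              ┃
   ┃21 22 23 24* 25 26 27               ┃
   ┗━━━━━━━━━━━━━━━━━━━━━━━━━━━━━━━━━━━━┛
   ┃│ 7 │ 8 │ 9 │ ÷ │              ┃.212 
   ┃├───┼───┼───┼───┤              ┃.115 
   ┃│ 4 │ 5 │ 6 │ × │              ┃.175 
   ┃├───┼───┼───┼───┤              ┃.107 
   ┃│ 1 │ 2 │ 3 │ - │              ┃.465 
   ┃└───┴───┴───┴───┘              ┃━━━━━
   ┗━━━━━━━━━━━━━━━━━━━━━━━━━━━━━━━┛     
                                         
                                         


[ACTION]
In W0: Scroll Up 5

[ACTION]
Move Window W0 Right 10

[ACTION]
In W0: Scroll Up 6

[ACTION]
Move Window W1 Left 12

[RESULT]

   ┠────────────────────────────────────┨
   ┃           November 2022            ┃
   ┃Mo Tu We Th Fr Sa Su                ┃
━━━┃    1  2  3  4  5  6                ┃
 Ca┃ 7  8  9 10 11 12 13                ┃
───┃14 15 16* 17 18* 19 20              ┃
   ┃21 22 23 24* 25 26 27               ┃
┌──┗━━━━━━━━━━━━━━━━━━━━━━━━━━━━━━━━━━━━┛
│ 7 │ 8 │ 9 │ ÷ │              ┃0:17.212 
├───┼───┼───┼───┤              ┃0:18.115 
│ 4 │ 5 │ 6 │ × │              ┃0:23.175 
├───┼───┼───┼───┤              ┃0:26.107 
│ 1 │ 2 │ 3 │ - │              ┃0:26.465 
└───┴───┴───┴───┘              ┃━━━━━━━━━
━━━━━━━━━━━━━━━━━━━━━━━━━━━━━━━┛         
                                         
                                         


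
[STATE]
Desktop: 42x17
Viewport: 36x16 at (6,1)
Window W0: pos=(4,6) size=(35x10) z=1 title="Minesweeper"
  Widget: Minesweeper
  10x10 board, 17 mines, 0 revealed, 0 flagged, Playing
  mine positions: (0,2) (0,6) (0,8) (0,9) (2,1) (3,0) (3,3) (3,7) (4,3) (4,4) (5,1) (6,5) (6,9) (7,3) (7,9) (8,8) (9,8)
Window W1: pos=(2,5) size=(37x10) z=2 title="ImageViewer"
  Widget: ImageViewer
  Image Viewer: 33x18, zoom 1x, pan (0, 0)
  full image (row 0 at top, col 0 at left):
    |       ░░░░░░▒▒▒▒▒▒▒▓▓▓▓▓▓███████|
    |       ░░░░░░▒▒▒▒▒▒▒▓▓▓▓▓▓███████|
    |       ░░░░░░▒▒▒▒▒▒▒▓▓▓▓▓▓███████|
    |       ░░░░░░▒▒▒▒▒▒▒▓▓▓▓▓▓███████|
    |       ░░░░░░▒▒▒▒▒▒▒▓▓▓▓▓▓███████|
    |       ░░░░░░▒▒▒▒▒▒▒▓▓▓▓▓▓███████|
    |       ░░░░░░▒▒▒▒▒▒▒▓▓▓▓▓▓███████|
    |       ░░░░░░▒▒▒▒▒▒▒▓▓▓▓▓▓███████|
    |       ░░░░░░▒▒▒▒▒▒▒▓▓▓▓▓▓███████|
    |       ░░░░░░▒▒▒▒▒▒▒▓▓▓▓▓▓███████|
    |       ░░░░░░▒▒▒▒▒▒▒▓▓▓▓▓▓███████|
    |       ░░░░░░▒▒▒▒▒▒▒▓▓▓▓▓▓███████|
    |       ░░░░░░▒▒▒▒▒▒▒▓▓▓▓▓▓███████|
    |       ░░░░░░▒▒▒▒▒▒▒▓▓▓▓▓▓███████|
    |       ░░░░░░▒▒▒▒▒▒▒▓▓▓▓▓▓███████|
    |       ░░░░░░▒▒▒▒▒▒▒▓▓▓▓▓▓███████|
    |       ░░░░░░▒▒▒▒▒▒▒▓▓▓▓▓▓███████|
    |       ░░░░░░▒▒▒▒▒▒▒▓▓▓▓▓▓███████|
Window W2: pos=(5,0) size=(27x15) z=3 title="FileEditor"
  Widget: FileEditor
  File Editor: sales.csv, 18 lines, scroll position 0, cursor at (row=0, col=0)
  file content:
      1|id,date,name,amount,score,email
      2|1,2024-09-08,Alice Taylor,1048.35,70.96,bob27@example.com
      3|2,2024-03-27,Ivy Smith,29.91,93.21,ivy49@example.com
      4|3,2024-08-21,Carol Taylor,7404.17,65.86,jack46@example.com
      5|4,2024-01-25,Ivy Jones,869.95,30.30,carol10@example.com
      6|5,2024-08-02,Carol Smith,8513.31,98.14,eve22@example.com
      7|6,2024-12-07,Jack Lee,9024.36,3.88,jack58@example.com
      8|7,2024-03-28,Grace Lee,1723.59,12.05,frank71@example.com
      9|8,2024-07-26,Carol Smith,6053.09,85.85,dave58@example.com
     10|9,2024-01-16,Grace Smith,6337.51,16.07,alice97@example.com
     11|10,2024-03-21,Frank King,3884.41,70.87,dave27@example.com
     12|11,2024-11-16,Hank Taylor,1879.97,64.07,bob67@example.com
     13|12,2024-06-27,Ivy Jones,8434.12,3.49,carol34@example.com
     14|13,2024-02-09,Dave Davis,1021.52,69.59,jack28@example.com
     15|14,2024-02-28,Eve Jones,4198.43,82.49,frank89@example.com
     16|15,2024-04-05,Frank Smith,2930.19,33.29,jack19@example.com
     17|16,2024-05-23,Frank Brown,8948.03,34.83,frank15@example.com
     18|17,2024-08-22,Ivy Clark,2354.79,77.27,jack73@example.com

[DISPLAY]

 FileEditor              ┃          
─────────────────────────┨          
█d,date,name,amount,scor▲┃          
1,2024-09-08,Alice Taylo█┃          
2,2024-03-27,Ivy Smith,2░┃━━━━━━┓   
3,2024-08-21,Carol Taylo░┃      ┃   
4,2024-01-25,Ivy Jones,8░┃──────┨   
5,2024-08-02,Carol Smith░┃████  ┃   
6,2024-12-07,Jack Lee,90░┃████  ┃   
7,2024-03-28,Grace Lee,1░┃████  ┃   
8,2024-07-26,Carol Smith░┃████  ┃   
9,2024-01-16,Grace Smith░┃████  ┃   
10,2024-03-21,Frank King▼┃████  ┃   
━━━━━━━━━━━━━━━━━━━━━━━━━┛━━━━━━┛   
━━━━━━━━━━━━━━━━━━━━━━━━━━━━━━━━┛   
                                    


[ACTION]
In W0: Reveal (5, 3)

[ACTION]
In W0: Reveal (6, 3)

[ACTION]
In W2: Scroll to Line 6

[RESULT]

 FileEditor              ┃          
─────────────────────────┨          
5,2024-08-02,Carol Smith▲┃          
6,2024-12-07,Jack Lee,90░┃          
7,2024-03-28,Grace Lee,1░┃━━━━━━┓   
8,2024-07-26,Carol Smith░┃      ┃   
9,2024-01-16,Grace Smith░┃──────┨   
10,2024-03-21,Frank King░┃████  ┃   
11,2024-11-16,Hank Taylo░┃████  ┃   
12,2024-06-27,Ivy Jones,█┃████  ┃   
13,2024-02-09,Dave Davis░┃████  ┃   
14,2024-02-28,Eve Jones,░┃████  ┃   
15,2024-04-05,Frank Smit▼┃████  ┃   
━━━━━━━━━━━━━━━━━━━━━━━━━┛━━━━━━┛   
━━━━━━━━━━━━━━━━━━━━━━━━━━━━━━━━┛   
                                    


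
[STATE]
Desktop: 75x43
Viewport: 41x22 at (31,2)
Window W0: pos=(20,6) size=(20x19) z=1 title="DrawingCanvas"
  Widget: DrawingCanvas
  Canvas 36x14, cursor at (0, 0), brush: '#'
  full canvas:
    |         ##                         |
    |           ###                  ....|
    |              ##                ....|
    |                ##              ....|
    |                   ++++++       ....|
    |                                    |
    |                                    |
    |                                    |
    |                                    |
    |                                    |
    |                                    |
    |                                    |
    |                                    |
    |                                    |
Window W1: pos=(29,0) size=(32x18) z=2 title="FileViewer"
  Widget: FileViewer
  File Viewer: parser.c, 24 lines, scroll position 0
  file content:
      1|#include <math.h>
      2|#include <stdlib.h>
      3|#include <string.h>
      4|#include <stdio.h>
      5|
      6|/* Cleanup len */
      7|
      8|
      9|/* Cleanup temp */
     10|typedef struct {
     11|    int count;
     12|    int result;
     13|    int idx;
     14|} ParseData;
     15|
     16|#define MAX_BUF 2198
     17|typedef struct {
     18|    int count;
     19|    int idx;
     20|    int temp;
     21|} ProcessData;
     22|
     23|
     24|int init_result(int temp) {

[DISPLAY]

─────────────────────────────┨           
include <math.h>            ▲┃           
include <stdlib.h>          █┃           
include <string.h>          ░┃           
include <stdio.h>           ░┃           
                            ░┃           
* Cleanup len */            ░┃           
                            ░┃           
                            ░┃           
* Cleanup temp */           ░┃           
ypedef struct {             ░┃           
   int count;               ░┃           
   int result;              ░┃           
   int idx;                 ░┃           
 ParseData;                 ▼┃           
━━━━━━━━━━━━━━━━━━━━━━━━━━━━━┛           
        ┃                                
        ┃                                
        ┃                                
        ┃                                
        ┃                                
        ┃                                


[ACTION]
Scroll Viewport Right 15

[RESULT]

──────────────────────────┨              
lude <math.h>            ▲┃              
lude <stdlib.h>          █┃              
lude <string.h>          ░┃              
lude <stdio.h>           ░┃              
                         ░┃              
leanup len */            ░┃              
                         ░┃              
                         ░┃              
leanup temp */           ░┃              
def struct {             ░┃              
int count;               ░┃              
int result;              ░┃              
int idx;                 ░┃              
rseData;                 ▼┃              
━━━━━━━━━━━━━━━━━━━━━━━━━━┛              
     ┃                                   
     ┃                                   
     ┃                                   
     ┃                                   
     ┃                                   
     ┃                                   


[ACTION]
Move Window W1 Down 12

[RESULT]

                                         
                                         
                                         
                                         
━━━━━┓                                   
s    ┃                                   
─────┨                                   
     ┃                                   
#    ┃                                   
 ##  ┃                                   
━━━━━━━━━━━━━━━━━━━━━━━━━━┓              
eViewer                   ┃              
──────────────────────────┨              
lude <math.h>            ▲┃              
lude <stdlib.h>          █┃              
lude <string.h>          ░┃              
lude <stdio.h>           ░┃              
                         ░┃              
leanup len */            ░┃              
                         ░┃              
                         ░┃              
leanup temp */           ░┃              


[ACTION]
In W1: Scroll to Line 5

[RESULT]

                                         
                                         
                                         
                                         
━━━━━┓                                   
s    ┃                                   
─────┨                                   
     ┃                                   
#    ┃                                   
 ##  ┃                                   
━━━━━━━━━━━━━━━━━━━━━━━━━━┓              
eViewer                   ┃              
──────────────────────────┨              
                         ▲┃              
leanup len */            ░┃              
                         ░┃              
                         ░┃              
leanup temp */           ░┃              
def struct {             █┃              
int count;               ░┃              
int result;              ░┃              
int idx;                 ░┃              


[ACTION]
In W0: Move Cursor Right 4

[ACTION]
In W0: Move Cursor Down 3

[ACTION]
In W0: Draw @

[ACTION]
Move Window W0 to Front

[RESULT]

                                         
                                         
                                         
                                         
━━━━━┓                                   
s    ┃                                   
─────┨                                   
     ┃                                   
#    ┃                                   
 ##  ┃                                   
   ##┃━━━━━━━━━━━━━━━━━━━━┓              
     ┃r                   ┃              
     ┃────────────────────┨              
     ┃                   ▲┃              
     ┃ len */            ░┃              
     ┃                   ░┃              
     ┃                   ░┃              
     ┃ temp */           ░┃              
     ┃ruct {             █┃              
     ┃unt;               ░┃              
     ┃sult;              ░┃              
     ┃x;                 ░┃              


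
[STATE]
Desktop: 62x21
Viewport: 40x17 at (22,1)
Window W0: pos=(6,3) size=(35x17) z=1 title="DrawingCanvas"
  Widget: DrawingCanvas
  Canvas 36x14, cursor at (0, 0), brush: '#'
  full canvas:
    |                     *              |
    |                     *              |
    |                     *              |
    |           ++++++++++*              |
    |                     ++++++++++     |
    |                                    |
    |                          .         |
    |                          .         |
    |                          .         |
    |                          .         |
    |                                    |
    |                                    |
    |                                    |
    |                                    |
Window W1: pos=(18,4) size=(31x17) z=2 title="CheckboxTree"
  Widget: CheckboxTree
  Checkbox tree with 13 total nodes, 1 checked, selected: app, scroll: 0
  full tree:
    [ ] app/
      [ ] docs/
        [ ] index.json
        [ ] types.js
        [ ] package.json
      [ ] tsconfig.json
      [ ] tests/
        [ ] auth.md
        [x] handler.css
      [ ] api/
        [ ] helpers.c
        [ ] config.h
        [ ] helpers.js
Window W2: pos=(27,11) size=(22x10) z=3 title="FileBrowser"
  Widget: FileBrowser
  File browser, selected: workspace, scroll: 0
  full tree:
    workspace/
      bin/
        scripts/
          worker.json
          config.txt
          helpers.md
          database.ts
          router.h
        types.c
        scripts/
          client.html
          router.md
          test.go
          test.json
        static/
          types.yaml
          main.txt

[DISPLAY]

                                        
                                        
━━━━━━━━━━━━━━━━━━┓                     
━━━━━━━━━━━━━━━━━━━━━━━━━━┓             
eckboxTree                ┃             
──────────────────────────┨             
] app/                    ┃             
[ ] docs/                 ┃             
  [ ] index.json          ┃             
  [ ] types.js            ┃             
  [ ]┏━━━━━━━━━━━━━━━━━━━━┓             
[ ] t┃ FileBrowser        ┃             
[-] t┠────────────────────┨             
  [ ]┃> [-] workspace/    ┃             
  [x]┃    [+] bin/        ┃             
[ ] a┃                    ┃             
  [ ]┃                    ┃             


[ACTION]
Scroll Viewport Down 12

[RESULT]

━━━━━━━━━━━━━━━━━━━━━━━━━━┓             
eckboxTree                ┃             
──────────────────────────┨             
] app/                    ┃             
[ ] docs/                 ┃             
  [ ] index.json          ┃             
  [ ] types.js            ┃             
  [ ]┏━━━━━━━━━━━━━━━━━━━━┓             
[ ] t┃ FileBrowser        ┃             
[-] t┠────────────────────┨             
  [ ]┃> [-] workspace/    ┃             
  [x]┃    [+] bin/        ┃             
[ ] a┃                    ┃             
  [ ]┃                    ┃             
  [ ]┃                    ┃             
  [ ]┃                    ┃             
━━━━━┗━━━━━━━━━━━━━━━━━━━━┛             


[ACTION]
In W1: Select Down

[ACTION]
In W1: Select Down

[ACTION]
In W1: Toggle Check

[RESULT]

━━━━━━━━━━━━━━━━━━━━━━━━━━┓             
eckboxTree                ┃             
──────────────────────────┨             
] app/                    ┃             
[-] docs/                 ┃             
  [x] index.json          ┃             
  [ ] types.js            ┃             
  [ ]┏━━━━━━━━━━━━━━━━━━━━┓             
[ ] t┃ FileBrowser        ┃             
[-] t┠────────────────────┨             
  [ ]┃> [-] workspace/    ┃             
  [x]┃    [+] bin/        ┃             
[ ] a┃                    ┃             
  [ ]┃                    ┃             
  [ ]┃                    ┃             
  [ ]┃                    ┃             
━━━━━┗━━━━━━━━━━━━━━━━━━━━┛             


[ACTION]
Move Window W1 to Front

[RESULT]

━━━━━━━━━━━━━━━━━━━━━━━━━━┓             
eckboxTree                ┃             
──────────────────────────┨             
] app/                    ┃             
[-] docs/                 ┃             
  [x] index.json          ┃             
  [ ] types.js            ┃             
  [ ] package.json        ┃             
[ ] tsconfig.json         ┃             
[-] tests/                ┃             
  [ ] auth.md             ┃             
  [x] handler.css         ┃             
[ ] api/                  ┃             
  [ ] helpers.c           ┃             
  [ ] config.h            ┃             
  [ ] helpers.js          ┃             
━━━━━━━━━━━━━━━━━━━━━━━━━━┛             


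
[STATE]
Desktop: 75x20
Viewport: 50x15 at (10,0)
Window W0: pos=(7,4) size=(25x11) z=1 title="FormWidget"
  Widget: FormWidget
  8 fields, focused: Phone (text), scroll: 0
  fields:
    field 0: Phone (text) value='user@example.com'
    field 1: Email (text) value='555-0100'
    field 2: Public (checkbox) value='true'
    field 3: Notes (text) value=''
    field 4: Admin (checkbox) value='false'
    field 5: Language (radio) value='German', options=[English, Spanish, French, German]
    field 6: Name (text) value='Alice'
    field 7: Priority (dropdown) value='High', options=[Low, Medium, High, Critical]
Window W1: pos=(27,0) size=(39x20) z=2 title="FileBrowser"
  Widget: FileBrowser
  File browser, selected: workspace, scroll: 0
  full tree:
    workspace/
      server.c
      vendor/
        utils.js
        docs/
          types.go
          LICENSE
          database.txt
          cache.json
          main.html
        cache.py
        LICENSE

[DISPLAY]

                 ┏━━━━━━━━━━━━━━━━━━━━━━━━━━━━━━━━
                 ┃ FileBrowser                    
                 ┠────────────────────────────────
                 ┃> [-] workspace/                
━━━━━━━━━━━━━━━━━┃    server.c                    
ormWidget        ┃    [+] vendor/                 
─────────────────┃                                
Phone:      [user┃                                
Email:      [555-┃                                
Public:     [x]  ┃                                
Notes:      [    ┃                                
Admin:      [ ]  ┃                                
Language:   ( ) E┃                                
Name:       [Alic┃                                
━━━━━━━━━━━━━━━━━┃                                


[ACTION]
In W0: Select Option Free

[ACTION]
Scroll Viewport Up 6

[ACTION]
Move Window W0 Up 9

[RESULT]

━━━━━━━━━━━━━━━━━┏━━━━━━━━━━━━━━━━━━━━━━━━━━━━━━━━
ormWidget        ┃ FileBrowser                    
─────────────────┠────────────────────────────────
Phone:      [user┃> [-] workspace/                
Email:      [555-┃    server.c                    
Public:     [x]  ┃    [+] vendor/                 
Notes:      [    ┃                                
Admin:      [ ]  ┃                                
Language:   ( ) E┃                                
Name:       [Alic┃                                
━━━━━━━━━━━━━━━━━┃                                
                 ┃                                
                 ┃                                
                 ┃                                
                 ┃                                


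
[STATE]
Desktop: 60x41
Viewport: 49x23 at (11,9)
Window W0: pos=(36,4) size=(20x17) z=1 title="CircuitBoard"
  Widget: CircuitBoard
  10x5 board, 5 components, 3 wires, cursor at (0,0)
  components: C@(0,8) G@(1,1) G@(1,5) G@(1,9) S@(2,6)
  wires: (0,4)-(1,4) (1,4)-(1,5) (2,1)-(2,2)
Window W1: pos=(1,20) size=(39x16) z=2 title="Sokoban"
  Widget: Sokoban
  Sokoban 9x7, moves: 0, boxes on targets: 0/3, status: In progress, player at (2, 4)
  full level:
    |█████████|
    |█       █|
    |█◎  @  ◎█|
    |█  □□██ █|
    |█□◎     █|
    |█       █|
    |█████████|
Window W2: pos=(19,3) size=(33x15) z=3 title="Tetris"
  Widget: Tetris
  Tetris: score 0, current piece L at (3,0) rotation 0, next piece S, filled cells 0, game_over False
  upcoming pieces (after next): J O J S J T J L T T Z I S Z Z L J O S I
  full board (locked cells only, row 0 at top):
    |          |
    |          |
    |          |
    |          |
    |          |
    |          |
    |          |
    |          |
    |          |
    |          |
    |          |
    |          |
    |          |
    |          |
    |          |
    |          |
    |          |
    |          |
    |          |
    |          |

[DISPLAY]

        ┃          │                    ┃   ┃    
        ┃          │                    ┃   ┃    
        ┃          │                    ┃   ┃    
        ┃          │Score:              ┃   ┃    
        ┃          │0                   ┃   ┃    
        ┃          │                    ┃   ┃    
        ┃          │                    ┃   ┃    
        ┃          │                    ┃   ┃    
        ┗━━━━━━━━━━━━━━━━━━━━━━━━━━━━━━━┛   ┃    
                         ┃                  ┃    
                         ┃                  ┃    
━━━━━━━━━━━━━━━━━━━━━━━━━━━━┓━━━━━━━━━━━━━━━┛    
                            ┃                    
────────────────────────────┨                    
                            ┃                    
                            ┃                    
                            ┃                    
                            ┃                    
                            ┃                    
                            ┃                    
                            ┃                    
 0/3                        ┃                    
                            ┃                    


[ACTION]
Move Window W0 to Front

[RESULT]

        ┃          │     ┃                  ┃    
        ┃          │     ┃1       G         ┃    
        ┃          │     ┃                  ┃    
        ┃          │Score┃2       · ─ ·     ┃    
        ┃          │0    ┃                  ┃    
        ┃          │     ┃3                 ┃    
        ┃          │     ┃                  ┃    
        ┃          │     ┃4                 ┃    
        ┗━━━━━━━━━━━━━━━━┃Cursor: (0,0)     ┃    
                         ┃                  ┃    
                         ┃                  ┃    
━━━━━━━━━━━━━━━━━━━━━━━━━┗━━━━━━━━━━━━━━━━━━┛    
                            ┃                    
────────────────────────────┨                    
                            ┃                    
                            ┃                    
                            ┃                    
                            ┃                    
                            ┃                    
                            ┃                    
                            ┃                    
 0/3                        ┃                    
                            ┃                    


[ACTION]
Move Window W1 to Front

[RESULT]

        ┃          │     ┃                  ┃    
        ┃          │     ┃1       G         ┃    
        ┃          │     ┃                  ┃    
        ┃          │Score┃2       · ─ ·     ┃    
        ┃          │0    ┃                  ┃    
        ┃          │     ┃3                 ┃    
        ┃          │     ┃                  ┃    
        ┃          │     ┃4                 ┃    
        ┗━━━━━━━━━━━━━━━━┃Cursor: (0,0)     ┃    
                         ┃                  ┃    
                         ┃                  ┃    
━━━━━━━━━━━━━━━━━━━━━━━━━━━━┓━━━━━━━━━━━━━━━┛    
                            ┃                    
────────────────────────────┨                    
                            ┃                    
                            ┃                    
                            ┃                    
                            ┃                    
                            ┃                    
                            ┃                    
                            ┃                    
 0/3                        ┃                    
                            ┃                    
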